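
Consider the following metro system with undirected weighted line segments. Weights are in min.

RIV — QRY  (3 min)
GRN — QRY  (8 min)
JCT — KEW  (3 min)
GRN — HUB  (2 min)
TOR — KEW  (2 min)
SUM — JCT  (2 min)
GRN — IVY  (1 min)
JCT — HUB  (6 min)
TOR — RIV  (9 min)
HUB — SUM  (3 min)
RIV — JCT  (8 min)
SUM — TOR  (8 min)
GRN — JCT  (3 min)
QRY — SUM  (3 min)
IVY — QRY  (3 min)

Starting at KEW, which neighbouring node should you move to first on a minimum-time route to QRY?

JCT

Candidate routes:
KEW → JCT → SUM → QRY: 3+2+3 = 8
KEW → JCT → GRN → IVY → QRY: 3+3+1+3 = 10
The minimum is 8 min via KEW → JCT → SUM → QRY.
So from KEW the first move is to JCT.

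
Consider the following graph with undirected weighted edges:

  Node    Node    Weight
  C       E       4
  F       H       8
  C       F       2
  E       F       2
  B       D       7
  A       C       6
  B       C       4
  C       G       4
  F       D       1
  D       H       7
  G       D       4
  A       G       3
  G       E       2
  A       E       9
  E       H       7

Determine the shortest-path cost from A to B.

10

Enumerating some paths:
A → G → C → B: 3+4+4 = 11
A → C → B: 6+4 = 10
Cheapest is A → C → B at 10.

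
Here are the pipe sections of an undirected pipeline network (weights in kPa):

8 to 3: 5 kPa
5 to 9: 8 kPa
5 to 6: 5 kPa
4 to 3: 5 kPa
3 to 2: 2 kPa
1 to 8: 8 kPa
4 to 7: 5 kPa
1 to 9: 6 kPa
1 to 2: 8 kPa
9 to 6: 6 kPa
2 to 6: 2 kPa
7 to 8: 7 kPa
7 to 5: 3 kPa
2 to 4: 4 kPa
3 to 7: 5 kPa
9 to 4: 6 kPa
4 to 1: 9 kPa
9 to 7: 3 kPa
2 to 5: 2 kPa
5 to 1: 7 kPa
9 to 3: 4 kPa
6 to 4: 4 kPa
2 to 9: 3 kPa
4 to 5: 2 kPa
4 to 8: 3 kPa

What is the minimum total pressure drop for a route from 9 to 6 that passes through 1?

Shortest 9→1: 9 → 1 = 6
Best 1 to 6: 1 → 2 → 6 costing 10
Total via 1: 6 + 10 = 16 kPa.

16 kPa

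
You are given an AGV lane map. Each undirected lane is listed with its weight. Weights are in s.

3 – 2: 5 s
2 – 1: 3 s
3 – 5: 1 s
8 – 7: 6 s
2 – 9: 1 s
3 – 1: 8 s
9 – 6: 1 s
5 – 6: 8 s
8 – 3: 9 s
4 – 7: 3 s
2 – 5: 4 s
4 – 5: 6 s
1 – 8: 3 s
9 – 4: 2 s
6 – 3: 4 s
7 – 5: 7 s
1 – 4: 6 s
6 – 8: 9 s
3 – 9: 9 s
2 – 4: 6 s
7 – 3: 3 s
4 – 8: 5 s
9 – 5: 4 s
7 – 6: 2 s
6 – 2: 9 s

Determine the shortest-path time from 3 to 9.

Compare a few routes:
3 - 2 - 9: 5+1 = 6
3 - 5 - 9: 1+4 = 5
3 - 5 - 2 - 9: 1+4+1 = 6
The minimum is 5 s via 3 - 5 - 9.

5 s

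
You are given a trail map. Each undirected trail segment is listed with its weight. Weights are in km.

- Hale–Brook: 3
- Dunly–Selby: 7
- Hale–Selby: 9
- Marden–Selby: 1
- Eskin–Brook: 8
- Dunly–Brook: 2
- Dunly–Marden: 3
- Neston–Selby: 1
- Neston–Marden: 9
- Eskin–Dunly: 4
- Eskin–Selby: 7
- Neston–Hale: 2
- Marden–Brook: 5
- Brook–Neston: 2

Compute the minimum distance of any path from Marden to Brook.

4 km

Compare a few routes:
Marden–Brook: 5 = 5
Marden–Dunly–Brook: 3+2 = 5
Marden–Selby–Neston–Brook: 1+1+2 = 4
Cheapest is Marden–Selby–Neston–Brook at 4 km.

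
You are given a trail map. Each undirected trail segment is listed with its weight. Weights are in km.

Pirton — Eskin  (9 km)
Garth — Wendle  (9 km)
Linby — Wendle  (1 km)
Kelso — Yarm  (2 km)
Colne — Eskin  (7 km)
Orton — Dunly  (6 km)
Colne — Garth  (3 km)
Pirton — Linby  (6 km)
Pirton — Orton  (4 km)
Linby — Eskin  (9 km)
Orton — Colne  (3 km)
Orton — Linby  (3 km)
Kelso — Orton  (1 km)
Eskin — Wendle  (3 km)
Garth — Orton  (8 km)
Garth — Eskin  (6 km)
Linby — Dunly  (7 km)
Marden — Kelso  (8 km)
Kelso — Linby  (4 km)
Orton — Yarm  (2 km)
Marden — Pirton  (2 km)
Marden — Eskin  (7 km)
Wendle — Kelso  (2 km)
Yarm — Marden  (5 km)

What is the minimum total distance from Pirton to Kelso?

Candidate routes:
Pirton–Linby–Wendle–Kelso: 6+1+2 = 9
Pirton–Marden–Yarm–Kelso: 2+5+2 = 9
Pirton–Orton–Yarm–Kelso: 4+2+2 = 8
Pirton–Orton–Kelso: 4+1 = 5
The minimum is 5 km via Pirton–Orton–Kelso.

5 km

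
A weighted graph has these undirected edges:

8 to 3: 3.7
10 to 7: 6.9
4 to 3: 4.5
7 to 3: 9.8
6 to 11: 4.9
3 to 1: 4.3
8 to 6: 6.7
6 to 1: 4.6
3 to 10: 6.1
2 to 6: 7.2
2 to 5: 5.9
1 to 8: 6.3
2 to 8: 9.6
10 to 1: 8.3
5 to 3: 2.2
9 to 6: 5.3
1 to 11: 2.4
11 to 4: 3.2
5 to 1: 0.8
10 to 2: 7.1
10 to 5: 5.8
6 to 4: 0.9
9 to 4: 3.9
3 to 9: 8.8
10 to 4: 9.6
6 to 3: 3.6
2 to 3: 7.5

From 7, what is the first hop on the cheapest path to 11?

Compare a few routes:
7 → 10 → 5 → 1 → 11: 6.9+5.8+0.8+2.4 = 15.9
7 → 3 → 1 → 11: 9.8+4.3+2.4 = 16.5
7 → 3 → 6 → 4 → 11: 9.8+3.6+0.9+3.2 = 17.5
7 → 3 → 5 → 1 → 11: 9.8+2.2+0.8+2.4 = 15.2
Cheapest is 7 → 3 → 5 → 1 → 11 at 15.2.
So from 7 the first move is to 3.

3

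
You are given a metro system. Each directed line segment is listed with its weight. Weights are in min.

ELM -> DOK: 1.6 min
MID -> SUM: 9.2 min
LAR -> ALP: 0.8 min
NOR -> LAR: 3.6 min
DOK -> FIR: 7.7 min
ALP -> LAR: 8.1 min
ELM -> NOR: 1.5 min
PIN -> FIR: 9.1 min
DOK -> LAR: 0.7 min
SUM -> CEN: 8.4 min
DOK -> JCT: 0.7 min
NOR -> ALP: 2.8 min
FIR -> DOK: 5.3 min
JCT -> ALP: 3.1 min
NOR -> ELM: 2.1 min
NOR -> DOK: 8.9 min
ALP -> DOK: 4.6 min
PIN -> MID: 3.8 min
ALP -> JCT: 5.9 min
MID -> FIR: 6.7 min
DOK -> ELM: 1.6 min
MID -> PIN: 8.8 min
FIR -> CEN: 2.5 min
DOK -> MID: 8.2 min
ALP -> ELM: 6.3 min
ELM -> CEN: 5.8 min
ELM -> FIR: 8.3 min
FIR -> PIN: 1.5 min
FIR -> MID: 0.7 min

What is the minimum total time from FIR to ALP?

6.8 min

Settle nodes by increasing distance from FIR:
FIR: 0
MID: 0.7  (via FIR)
PIN: 1.5  (via FIR)
CEN: 2.5  (via FIR)
DOK: 5.3  (via FIR)
JCT: 6  (via DOK)
LAR: 6  (via DOK)
ALP: 6.8  (via LAR)
Shortest route: FIR–DOK–LAR–ALP = 6.8 min.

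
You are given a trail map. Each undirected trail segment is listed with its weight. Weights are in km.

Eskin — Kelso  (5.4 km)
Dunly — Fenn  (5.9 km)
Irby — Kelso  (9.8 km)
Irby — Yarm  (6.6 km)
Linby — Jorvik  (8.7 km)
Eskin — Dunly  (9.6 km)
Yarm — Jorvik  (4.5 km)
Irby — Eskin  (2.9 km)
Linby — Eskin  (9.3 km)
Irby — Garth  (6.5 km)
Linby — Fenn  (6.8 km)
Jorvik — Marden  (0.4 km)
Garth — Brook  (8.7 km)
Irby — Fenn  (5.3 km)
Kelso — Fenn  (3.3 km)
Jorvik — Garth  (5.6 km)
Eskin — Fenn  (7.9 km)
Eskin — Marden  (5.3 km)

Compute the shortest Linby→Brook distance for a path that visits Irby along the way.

27.3 km

Shortest Linby→Irby: Linby → Fenn → Irby = 12.1
Shortest Irby→Brook: Irby → Garth → Brook = 15.2
Total via Irby: 12.1 + 15.2 = 27.3 km.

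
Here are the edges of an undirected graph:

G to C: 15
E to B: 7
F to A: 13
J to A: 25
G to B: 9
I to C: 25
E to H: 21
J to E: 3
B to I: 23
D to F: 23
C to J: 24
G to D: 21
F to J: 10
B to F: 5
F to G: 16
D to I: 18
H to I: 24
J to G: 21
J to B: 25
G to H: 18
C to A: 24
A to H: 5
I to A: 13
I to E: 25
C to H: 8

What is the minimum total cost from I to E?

Compare a few routes:
I–A–F–B–E: 13+13+5+7 = 38
I–E: 25 = 25
I–B–E: 23+7 = 30
Cheapest is I–E at 25.

25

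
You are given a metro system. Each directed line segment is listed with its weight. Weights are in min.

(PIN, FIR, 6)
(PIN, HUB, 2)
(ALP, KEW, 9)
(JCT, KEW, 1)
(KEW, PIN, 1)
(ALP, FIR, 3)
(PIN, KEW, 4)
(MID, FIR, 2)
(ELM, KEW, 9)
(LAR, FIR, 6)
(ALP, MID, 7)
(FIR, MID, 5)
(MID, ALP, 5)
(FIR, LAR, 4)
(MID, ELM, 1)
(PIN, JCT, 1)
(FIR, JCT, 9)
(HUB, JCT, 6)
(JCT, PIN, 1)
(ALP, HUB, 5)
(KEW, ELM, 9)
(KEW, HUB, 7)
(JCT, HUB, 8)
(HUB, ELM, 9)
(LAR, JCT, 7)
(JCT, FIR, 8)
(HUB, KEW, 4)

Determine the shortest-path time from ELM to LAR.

20 min

Enumerating some paths:
ELM–KEW–HUB–JCT–PIN–FIR–LAR: 9+7+6+1+6+4 = 33
ELM–KEW–PIN–JCT–FIR–LAR: 9+1+1+8+4 = 23
ELM–KEW–PIN–HUB–JCT–FIR–LAR: 9+1+2+6+8+4 = 30
ELM–KEW–PIN–FIR–LAR: 9+1+6+4 = 20
The minimum is 20 min via ELM–KEW–PIN–FIR–LAR.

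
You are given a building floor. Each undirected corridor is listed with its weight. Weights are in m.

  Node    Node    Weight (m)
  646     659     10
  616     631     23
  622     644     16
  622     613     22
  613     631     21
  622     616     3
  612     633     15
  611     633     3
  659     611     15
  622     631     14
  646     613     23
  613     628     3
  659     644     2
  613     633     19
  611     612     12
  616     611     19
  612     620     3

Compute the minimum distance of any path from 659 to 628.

Compare a few routes:
659–646–613–628: 10+23+3 = 36
659–611–633–613–628: 15+3+19+3 = 40
659–644–622–613–628: 2+16+22+3 = 43
659–644–622–631–613–628: 2+16+14+21+3 = 56
The minimum is 36 m via 659–646–613–628.

36 m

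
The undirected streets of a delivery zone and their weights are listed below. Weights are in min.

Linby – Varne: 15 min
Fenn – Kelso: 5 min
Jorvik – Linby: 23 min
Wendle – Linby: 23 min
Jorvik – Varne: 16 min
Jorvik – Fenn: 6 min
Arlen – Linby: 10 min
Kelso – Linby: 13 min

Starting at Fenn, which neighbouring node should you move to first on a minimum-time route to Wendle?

Compare a few routes:
Fenn → Jorvik → Varne → Linby → Wendle: 6+16+15+23 = 60
Fenn → Kelso → Linby → Wendle: 5+13+23 = 41
Fenn → Jorvik → Linby → Wendle: 6+23+23 = 52
Cheapest is Fenn → Kelso → Linby → Wendle at 41 min.
So from Fenn the first move is to Kelso.

Kelso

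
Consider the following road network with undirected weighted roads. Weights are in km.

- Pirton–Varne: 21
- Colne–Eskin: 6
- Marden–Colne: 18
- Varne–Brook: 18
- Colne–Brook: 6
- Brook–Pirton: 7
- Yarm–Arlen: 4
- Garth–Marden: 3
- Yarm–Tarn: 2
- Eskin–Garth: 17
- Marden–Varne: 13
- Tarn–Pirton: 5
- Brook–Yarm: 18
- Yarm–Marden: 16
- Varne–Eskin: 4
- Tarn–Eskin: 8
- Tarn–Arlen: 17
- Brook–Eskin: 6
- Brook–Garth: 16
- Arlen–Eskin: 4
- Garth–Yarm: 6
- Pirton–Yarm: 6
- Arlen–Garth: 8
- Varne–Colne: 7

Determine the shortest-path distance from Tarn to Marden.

11 km

Running Dijkstra from Tarn:
Tarn: 0
Yarm: 2  (via Tarn)
Pirton: 5  (via Tarn)
Arlen: 6  (via Yarm)
Eskin: 8  (via Tarn)
Garth: 8  (via Yarm)
Marden: 11  (via Garth)
Shortest route: Tarn → Yarm → Garth → Marden = 11 km.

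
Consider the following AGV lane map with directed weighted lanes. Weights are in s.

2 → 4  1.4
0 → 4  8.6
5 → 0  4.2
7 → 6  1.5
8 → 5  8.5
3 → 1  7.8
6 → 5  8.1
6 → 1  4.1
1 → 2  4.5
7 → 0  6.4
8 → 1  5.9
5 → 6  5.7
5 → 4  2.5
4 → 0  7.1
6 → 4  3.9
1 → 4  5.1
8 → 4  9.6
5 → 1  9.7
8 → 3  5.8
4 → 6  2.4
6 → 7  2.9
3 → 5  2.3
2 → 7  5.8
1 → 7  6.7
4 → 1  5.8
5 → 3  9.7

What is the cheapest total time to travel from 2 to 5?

Compare a few routes:
2 - 7 - 6 - 5: 5.8+1.5+8.1 = 15.4
2 - 4 - 6 - 5: 1.4+2.4+8.1 = 11.9
Cheapest is 2 - 4 - 6 - 5 at 11.9 s.

11.9 s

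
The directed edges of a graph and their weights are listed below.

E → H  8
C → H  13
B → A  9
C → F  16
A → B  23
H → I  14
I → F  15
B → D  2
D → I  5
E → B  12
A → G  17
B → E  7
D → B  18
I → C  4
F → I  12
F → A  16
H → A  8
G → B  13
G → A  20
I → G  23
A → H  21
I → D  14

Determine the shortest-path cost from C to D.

41

Settle nodes by increasing distance from C:
C: 0
H: 13  (via C)
F: 16  (via C)
A: 21  (via H)
I: 27  (via H)
G: 38  (via A)
D: 41  (via I)
Shortest route: C → H → I → D = 41.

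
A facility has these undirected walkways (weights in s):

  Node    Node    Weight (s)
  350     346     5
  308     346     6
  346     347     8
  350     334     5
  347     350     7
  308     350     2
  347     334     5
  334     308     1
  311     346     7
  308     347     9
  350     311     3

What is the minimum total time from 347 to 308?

Compare a few routes:
347–334–308: 5+1 = 6
347–334–350–308: 5+5+2 = 12
347–350–308: 7+2 = 9
347–308: 9 = 9
The minimum is 6 s via 347–334–308.

6 s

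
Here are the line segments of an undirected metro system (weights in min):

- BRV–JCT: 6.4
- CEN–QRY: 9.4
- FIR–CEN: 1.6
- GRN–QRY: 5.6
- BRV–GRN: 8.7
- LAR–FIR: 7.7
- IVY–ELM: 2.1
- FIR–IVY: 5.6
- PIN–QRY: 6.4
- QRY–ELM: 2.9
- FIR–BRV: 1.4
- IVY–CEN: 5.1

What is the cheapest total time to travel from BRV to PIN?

18.4 min

Settle nodes by increasing distance from BRV:
BRV: 0
FIR: 1.4  (via BRV)
CEN: 3  (via FIR)
JCT: 6.4  (via BRV)
IVY: 7  (via FIR)
GRN: 8.7  (via BRV)
ELM: 9.1  (via IVY)
LAR: 9.1  (via FIR)
QRY: 12  (via ELM)
PIN: 18.4  (via QRY)
Shortest route: BRV–FIR–IVY–ELM–QRY–PIN = 18.4 min.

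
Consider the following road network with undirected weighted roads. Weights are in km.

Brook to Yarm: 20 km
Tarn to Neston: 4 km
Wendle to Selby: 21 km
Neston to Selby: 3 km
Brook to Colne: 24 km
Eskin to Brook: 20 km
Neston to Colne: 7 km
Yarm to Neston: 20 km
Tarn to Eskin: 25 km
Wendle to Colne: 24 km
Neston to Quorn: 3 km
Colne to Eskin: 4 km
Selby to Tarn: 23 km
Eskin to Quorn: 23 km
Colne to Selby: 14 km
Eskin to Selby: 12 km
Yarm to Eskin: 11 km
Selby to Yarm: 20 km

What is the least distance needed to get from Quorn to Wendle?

27 km

Shortest distances from Quorn:
Quorn: 0
Neston: 3  (via Quorn)
Selby: 6  (via Neston)
Tarn: 7  (via Neston)
Colne: 10  (via Neston)
Eskin: 14  (via Colne)
Yarm: 23  (via Neston)
Wendle: 27  (via Selby)
Shortest route: Quorn → Neston → Selby → Wendle = 27 km.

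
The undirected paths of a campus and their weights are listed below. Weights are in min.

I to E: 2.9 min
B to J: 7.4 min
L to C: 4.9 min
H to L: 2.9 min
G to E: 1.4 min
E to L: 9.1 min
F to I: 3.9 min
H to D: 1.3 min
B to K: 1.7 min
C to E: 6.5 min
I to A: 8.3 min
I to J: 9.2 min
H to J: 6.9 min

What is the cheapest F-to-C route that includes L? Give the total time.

20.8 min

Best F to L: F–I–E–L costing 15.9
Shortest L→C: L–C = 4.9
Total via L: 15.9 + 4.9 = 20.8 min.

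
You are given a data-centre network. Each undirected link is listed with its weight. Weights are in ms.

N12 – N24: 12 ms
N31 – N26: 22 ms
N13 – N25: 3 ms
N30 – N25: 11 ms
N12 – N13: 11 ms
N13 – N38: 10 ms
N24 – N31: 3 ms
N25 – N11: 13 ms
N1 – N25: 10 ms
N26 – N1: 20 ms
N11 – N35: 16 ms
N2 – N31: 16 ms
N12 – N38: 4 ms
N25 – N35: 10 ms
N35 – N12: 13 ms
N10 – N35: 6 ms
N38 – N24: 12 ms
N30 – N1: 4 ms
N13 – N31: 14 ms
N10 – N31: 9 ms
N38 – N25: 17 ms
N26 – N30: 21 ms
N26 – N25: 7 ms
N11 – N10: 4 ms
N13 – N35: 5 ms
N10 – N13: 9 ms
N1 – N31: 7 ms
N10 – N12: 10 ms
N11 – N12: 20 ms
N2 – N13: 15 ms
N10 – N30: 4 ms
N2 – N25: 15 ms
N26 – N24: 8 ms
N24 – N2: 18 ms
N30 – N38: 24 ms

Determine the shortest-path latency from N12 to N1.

Compare a few routes:
N12 → N10 → N30 → N1: 10+4+4 = 18
N12 → N24 → N31 → N1: 12+3+7 = 22
Cheapest is N12 → N10 → N30 → N1 at 18 ms.

18 ms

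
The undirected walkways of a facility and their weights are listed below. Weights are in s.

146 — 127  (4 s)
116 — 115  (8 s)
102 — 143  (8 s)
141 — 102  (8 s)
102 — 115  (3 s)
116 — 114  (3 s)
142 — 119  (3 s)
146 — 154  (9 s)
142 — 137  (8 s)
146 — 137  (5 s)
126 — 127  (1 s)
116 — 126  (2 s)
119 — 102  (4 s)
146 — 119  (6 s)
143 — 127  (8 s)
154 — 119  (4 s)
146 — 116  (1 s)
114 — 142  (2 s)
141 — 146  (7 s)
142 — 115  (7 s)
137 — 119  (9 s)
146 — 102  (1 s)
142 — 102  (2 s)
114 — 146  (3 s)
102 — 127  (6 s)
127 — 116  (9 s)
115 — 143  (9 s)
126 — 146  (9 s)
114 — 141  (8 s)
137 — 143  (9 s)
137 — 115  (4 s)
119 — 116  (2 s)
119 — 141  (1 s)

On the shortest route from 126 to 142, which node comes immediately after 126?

Enumerating some paths:
126–116–146–102–142: 2+1+1+2 = 6
126–116–119–142: 2+2+3 = 7
126–116–114–142: 2+3+2 = 7
126–127–146–102–142: 1+4+1+2 = 8
The minimum is 6 s via 126–116–146–102–142.
So from 126 the first move is to 116.

116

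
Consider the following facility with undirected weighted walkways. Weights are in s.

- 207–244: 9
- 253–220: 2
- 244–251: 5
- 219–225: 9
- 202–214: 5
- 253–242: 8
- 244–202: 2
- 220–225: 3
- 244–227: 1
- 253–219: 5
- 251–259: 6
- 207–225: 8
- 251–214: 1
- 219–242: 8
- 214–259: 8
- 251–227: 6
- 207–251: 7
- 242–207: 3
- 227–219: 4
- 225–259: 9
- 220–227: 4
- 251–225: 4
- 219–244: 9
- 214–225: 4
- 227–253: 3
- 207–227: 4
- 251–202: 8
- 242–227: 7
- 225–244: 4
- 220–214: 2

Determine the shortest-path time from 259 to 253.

Candidate routes:
259–251–214–220–253: 6+1+2+2 = 11
259–214–220–253: 8+2+2 = 12
259–225–220–253: 9+3+2 = 14
The minimum is 11 s via 259–251–214–220–253.

11 s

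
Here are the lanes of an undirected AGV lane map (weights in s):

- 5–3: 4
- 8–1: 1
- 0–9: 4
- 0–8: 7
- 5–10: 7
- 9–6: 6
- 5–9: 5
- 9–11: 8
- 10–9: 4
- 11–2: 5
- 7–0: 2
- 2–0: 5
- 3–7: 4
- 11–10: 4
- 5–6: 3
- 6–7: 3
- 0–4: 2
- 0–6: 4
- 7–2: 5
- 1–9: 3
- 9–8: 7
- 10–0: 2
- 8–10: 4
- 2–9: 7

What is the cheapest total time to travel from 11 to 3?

12 s

Settle nodes by increasing distance from 11:
11: 0
10: 4  (via 11)
2: 5  (via 11)
0: 6  (via 10)
4: 8  (via 0)
7: 8  (via 0)
8: 8  (via 10)
9: 8  (via 11)
1: 9  (via 8)
6: 10  (via 0)
5: 11  (via 10)
3: 12  (via 7)
Shortest route: 11 → 10 → 0 → 7 → 3 = 12 s.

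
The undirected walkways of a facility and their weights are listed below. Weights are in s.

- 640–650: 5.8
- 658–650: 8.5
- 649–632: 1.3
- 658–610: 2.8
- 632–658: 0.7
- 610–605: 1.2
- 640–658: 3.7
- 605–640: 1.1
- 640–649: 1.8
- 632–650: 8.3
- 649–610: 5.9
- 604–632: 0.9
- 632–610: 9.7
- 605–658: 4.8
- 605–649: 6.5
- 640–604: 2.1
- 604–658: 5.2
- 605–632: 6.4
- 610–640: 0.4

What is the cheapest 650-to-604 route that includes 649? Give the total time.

Best 650 to 649: 650–640–649 costing 7.6
Best 649 to 604: 649–632–604 costing 2.2
Total via 649: 7.6 + 2.2 = 9.8 s.

9.8 s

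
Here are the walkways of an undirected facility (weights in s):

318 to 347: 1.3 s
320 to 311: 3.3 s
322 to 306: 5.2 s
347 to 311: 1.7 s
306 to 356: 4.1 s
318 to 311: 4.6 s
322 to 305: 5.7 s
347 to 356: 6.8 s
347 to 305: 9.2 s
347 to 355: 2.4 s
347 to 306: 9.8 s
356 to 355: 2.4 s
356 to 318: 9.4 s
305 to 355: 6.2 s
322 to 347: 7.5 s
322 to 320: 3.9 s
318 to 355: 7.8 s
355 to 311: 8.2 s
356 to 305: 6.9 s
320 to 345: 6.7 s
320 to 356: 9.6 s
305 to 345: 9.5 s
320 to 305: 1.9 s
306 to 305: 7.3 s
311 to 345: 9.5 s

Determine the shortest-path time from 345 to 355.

13.6 s

Settle nodes by increasing distance from 345:
345: 0
320: 6.7  (via 345)
305: 8.6  (via 320)
311: 9.5  (via 345)
322: 10.6  (via 320)
347: 11.2  (via 311)
318: 12.5  (via 347)
355: 13.6  (via 347)
Shortest route: 345–311–347–355 = 13.6 s.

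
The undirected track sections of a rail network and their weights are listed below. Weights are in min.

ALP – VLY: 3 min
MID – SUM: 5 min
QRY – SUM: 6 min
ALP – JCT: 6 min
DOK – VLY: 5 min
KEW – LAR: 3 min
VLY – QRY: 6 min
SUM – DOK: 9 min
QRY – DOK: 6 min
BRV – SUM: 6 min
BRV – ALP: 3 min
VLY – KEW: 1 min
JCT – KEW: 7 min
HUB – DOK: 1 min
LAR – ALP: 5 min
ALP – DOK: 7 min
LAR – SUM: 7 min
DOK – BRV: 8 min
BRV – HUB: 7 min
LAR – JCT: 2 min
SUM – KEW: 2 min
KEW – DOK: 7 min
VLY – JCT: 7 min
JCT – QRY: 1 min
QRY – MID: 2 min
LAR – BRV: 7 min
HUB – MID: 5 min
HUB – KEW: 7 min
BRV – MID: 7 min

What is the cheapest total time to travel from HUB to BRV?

7 min

Shortest distances from HUB:
HUB: 0
DOK: 1  (via HUB)
MID: 5  (via HUB)
VLY: 6  (via DOK)
KEW: 7  (via HUB)
QRY: 7  (via DOK)
BRV: 7  (via HUB)
Shortest route: HUB → BRV = 7 min.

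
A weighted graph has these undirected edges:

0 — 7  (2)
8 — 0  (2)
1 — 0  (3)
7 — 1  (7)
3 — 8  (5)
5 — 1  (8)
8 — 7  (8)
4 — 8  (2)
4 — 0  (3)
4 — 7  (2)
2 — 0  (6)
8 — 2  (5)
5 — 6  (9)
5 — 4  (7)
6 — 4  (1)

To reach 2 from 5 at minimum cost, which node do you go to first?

Enumerating some paths:
5–6–4–8–2: 9+1+2+5 = 17
5–4–8–2: 7+2+5 = 14
5–1–0–2: 8+3+6 = 17
5–4–0–2: 7+3+6 = 16
The minimum is 14 via 5–4–8–2.
So from 5 the first move is to 4.

4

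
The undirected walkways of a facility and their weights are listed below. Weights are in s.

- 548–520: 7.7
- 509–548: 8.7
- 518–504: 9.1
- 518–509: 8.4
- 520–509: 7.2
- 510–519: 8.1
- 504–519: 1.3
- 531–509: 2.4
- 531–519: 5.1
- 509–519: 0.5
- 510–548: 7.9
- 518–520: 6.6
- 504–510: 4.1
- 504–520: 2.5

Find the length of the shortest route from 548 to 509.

8.7 s

Running Dijkstra from 548:
548: 0
520: 7.7  (via 548)
510: 7.9  (via 548)
509: 8.7  (via 548)
Shortest route: 548–509 = 8.7 s.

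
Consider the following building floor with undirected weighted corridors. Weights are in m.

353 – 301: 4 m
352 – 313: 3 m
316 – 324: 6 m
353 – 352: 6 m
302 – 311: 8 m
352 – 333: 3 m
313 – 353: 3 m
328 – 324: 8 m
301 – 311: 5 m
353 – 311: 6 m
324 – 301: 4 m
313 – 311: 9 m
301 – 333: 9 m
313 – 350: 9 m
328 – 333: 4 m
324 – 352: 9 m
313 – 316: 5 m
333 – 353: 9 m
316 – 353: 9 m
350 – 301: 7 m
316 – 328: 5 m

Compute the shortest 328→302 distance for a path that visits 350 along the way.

Best 328 to 350: 328–316–313–350 costing 19
Best 350 to 302: 350–301–311–302 costing 20
Total via 350: 19 + 20 = 39 m.

39 m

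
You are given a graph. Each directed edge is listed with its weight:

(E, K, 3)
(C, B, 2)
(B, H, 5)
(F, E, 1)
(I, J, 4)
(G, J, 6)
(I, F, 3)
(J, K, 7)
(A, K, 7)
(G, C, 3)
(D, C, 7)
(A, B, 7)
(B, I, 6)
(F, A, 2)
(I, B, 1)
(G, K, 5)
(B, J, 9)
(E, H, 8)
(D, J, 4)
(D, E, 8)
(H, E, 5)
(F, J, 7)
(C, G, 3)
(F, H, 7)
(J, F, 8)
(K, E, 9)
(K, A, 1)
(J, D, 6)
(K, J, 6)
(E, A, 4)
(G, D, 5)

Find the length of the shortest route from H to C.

Running Dijkstra from H:
H: 0
E: 5  (via H)
K: 8  (via E)
A: 9  (via E)
J: 14  (via K)
B: 16  (via A)
D: 20  (via J)
F: 22  (via J)
I: 22  (via B)
C: 27  (via D)
Shortest route: H–E–K–J–D–C = 27.

27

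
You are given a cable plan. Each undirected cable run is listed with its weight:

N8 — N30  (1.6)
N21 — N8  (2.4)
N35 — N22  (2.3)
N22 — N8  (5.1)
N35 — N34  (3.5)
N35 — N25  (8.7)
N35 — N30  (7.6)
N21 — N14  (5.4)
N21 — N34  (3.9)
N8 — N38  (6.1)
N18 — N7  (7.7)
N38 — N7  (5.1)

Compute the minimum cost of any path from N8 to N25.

Shortest distances from N8:
N8: 0
N30: 1.6  (via N8)
N21: 2.4  (via N8)
N22: 5.1  (via N8)
N38: 6.1  (via N8)
N34: 6.3  (via N21)
N35: 7.4  (via N22)
N14: 7.8  (via N21)
N7: 11.2  (via N38)
N25: 16.1  (via N35)
Shortest route: N8–N22–N35–N25 = 16.1.

16.1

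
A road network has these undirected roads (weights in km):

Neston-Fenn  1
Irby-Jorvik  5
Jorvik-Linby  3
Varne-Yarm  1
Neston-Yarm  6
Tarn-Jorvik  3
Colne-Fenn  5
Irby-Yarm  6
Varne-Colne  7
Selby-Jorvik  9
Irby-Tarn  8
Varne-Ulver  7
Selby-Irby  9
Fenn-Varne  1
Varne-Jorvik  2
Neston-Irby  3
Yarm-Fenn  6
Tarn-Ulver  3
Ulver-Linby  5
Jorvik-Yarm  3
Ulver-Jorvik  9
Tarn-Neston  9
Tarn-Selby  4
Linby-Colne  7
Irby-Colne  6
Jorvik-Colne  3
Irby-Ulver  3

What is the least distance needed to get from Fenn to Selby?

Compare a few routes:
Fenn → Varne → Jorvik → Tarn → Selby: 1+2+3+4 = 10
Fenn → Varne → Jorvik → Selby: 1+2+9 = 12
Fenn → Neston → Irby → Selby: 1+3+9 = 13
Fenn → Varne → Yarm → Jorvik → Tarn → Selby: 1+1+3+3+4 = 12
Cheapest is Fenn → Varne → Jorvik → Tarn → Selby at 10 km.

10 km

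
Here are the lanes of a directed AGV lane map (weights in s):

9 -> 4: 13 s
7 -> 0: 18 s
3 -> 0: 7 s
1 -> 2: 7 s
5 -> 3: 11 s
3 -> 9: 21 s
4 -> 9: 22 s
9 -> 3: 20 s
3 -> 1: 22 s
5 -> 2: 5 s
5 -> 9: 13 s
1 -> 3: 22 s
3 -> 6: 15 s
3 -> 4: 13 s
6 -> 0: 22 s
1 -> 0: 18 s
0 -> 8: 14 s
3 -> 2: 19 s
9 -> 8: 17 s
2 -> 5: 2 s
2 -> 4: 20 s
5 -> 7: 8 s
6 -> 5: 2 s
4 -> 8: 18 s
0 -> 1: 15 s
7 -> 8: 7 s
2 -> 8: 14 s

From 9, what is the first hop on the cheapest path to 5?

3

Enumerating some paths:
9 → 3 → 6 → 5: 20+15+2 = 37
9 → 3 → 2 → 5: 20+19+2 = 41
The minimum is 37 s via 9 → 3 → 6 → 5.
So from 9 the first move is to 3.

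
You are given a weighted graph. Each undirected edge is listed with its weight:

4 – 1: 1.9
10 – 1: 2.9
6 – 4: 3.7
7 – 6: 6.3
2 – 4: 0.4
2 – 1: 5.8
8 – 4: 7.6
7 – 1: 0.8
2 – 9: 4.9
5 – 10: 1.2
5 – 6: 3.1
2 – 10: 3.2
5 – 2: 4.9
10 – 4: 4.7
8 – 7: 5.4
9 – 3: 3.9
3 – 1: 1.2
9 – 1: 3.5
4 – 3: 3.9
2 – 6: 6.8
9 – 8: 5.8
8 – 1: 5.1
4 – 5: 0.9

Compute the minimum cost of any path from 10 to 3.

4.1

Settle nodes by increasing distance from 10:
10: 0
5: 1.2  (via 10)
4: 2.1  (via 5)
2: 2.5  (via 4)
1: 2.9  (via 10)
7: 3.7  (via 1)
3: 4.1  (via 1)
Shortest route: 10–1–3 = 4.1.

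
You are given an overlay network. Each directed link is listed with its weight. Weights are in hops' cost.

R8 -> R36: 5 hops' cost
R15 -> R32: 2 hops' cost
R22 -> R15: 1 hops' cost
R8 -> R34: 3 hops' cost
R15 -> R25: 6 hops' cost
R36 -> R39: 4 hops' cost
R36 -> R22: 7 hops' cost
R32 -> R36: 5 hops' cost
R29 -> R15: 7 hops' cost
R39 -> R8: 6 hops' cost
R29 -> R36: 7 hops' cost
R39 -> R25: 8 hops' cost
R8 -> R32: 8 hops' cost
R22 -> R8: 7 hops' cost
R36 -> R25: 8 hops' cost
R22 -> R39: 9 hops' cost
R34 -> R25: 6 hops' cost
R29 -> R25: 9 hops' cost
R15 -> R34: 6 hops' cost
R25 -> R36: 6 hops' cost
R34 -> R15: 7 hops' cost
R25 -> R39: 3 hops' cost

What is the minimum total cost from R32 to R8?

Running Dijkstra from R32:
R32: 0
R36: 5  (via R32)
R39: 9  (via R36)
R22: 12  (via R36)
R25: 13  (via R36)
R15: 13  (via R22)
R8: 15  (via R39)
Shortest route: R32–R36–R39–R8 = 15 hops' cost.

15 hops' cost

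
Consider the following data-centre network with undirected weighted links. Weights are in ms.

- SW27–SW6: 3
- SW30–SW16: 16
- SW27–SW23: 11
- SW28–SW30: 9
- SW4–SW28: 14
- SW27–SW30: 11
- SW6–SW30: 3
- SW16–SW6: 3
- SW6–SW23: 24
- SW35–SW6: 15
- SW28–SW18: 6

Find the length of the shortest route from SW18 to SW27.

Shortest distances from SW18:
SW18: 0
SW28: 6  (via SW18)
SW30: 15  (via SW28)
SW6: 18  (via SW30)
SW4: 20  (via SW28)
SW16: 21  (via SW6)
SW27: 21  (via SW6)
Shortest route: SW18 → SW28 → SW30 → SW6 → SW27 = 21 ms.

21 ms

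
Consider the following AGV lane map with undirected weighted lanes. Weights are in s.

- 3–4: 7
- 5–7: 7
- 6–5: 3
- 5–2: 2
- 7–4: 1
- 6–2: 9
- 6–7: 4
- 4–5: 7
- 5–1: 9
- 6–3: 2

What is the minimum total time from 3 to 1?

14 s

Compare a few routes:
3 - 6 - 5 - 1: 2+3+9 = 14
3 - 6 - 2 - 5 - 1: 2+9+2+9 = 22
The minimum is 14 s via 3 - 6 - 5 - 1.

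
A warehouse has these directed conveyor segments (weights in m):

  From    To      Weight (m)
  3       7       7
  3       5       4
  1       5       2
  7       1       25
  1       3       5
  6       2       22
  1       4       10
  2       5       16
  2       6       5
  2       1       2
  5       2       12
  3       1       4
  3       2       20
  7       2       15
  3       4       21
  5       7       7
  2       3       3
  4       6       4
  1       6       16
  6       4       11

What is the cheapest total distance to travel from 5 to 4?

24 m

Running Dijkstra from 5:
5: 0
7: 7  (via 5)
2: 12  (via 5)
1: 14  (via 2)
3: 15  (via 2)
6: 17  (via 2)
4: 24  (via 1)
Shortest route: 5 → 2 → 1 → 4 = 24 m.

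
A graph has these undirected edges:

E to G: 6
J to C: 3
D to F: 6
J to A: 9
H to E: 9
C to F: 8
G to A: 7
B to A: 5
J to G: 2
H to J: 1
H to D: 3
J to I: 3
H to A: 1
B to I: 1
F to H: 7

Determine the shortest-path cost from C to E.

Compare a few routes:
C - J - H - E: 3+1+9 = 13
C - J - G - E: 3+2+6 = 11
Cheapest is C - J - G - E at 11.

11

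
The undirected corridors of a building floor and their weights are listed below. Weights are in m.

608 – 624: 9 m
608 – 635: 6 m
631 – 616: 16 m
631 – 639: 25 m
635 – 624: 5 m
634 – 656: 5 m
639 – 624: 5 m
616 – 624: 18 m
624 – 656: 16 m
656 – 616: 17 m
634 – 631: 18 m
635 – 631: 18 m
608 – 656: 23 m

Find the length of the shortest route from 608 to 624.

Shortest distances from 608:
608: 0
635: 6  (via 608)
624: 9  (via 608)
Shortest route: 608 → 624 = 9 m.

9 m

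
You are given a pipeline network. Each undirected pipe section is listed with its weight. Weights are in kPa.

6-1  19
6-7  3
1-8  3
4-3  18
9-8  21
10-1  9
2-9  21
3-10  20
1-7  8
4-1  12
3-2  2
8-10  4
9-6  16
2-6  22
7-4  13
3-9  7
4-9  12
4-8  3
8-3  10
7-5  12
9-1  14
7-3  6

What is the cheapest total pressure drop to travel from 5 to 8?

Compare a few routes:
5 - 7 - 3 - 8: 12+6+10 = 28
5 - 7 - 1 - 10 - 8: 12+8+9+4 = 33
5 - 7 - 4 - 8: 12+13+3 = 28
5 - 7 - 1 - 8: 12+8+3 = 23
Cheapest is 5 - 7 - 1 - 8 at 23 kPa.

23 kPa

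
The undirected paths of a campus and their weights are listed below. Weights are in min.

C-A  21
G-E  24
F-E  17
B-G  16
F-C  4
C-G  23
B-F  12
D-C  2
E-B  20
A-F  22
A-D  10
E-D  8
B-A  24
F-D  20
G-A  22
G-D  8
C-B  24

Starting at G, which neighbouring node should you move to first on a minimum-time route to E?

Enumerating some paths:
G–D–E: 8+8 = 16
G–E: 24 = 24
G–D–C–F–E: 8+2+4+17 = 31
Cheapest is G–D–E at 16 min.
So from G the first move is to D.

D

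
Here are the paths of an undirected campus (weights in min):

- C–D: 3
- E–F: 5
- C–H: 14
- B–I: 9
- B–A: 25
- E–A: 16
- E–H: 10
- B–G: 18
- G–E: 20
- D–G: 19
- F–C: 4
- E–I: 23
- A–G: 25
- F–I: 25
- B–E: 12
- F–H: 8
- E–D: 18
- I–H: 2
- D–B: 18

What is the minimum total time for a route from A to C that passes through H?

Shortest A→H: A–E–H = 26
Best H to C: H–F–C costing 12
Total via H: 26 + 12 = 38 min.

38 min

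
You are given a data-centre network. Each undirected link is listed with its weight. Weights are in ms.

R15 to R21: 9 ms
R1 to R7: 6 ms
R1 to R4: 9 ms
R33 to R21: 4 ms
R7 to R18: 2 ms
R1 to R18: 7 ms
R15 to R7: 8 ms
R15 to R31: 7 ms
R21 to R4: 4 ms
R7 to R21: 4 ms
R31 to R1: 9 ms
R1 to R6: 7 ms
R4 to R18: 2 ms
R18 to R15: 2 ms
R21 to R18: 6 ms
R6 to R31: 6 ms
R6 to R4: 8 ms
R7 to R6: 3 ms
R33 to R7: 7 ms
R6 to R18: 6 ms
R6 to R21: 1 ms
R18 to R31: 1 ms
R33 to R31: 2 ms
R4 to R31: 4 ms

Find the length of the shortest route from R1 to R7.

Shortest distances from R1:
R1: 0
R7: 6  (via R1)
Shortest route: R1 → R7 = 6 ms.

6 ms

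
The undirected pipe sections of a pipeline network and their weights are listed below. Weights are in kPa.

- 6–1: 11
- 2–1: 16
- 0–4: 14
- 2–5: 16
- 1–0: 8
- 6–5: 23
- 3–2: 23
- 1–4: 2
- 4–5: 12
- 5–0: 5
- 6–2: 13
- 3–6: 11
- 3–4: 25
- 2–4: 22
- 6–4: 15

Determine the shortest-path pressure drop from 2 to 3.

Enumerating some paths:
2 → 1 → 4 → 3: 16+2+25 = 43
2 → 6 → 3: 13+11 = 24
2 → 3: 23 = 23
2 → 1 → 6 → 3: 16+11+11 = 38
Cheapest is 2 → 3 at 23 kPa.

23 kPa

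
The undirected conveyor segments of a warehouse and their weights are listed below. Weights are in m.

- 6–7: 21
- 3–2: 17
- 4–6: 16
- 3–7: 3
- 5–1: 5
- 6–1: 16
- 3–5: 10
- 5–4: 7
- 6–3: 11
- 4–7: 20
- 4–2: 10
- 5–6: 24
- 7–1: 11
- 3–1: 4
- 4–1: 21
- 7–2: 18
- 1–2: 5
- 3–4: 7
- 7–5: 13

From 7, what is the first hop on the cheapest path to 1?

3

Enumerating some paths:
7 - 3 - 1: 3+4 = 7
7 - 1: 11 = 11
Cheapest is 7 - 3 - 1 at 7 m.
So from 7 the first move is to 3.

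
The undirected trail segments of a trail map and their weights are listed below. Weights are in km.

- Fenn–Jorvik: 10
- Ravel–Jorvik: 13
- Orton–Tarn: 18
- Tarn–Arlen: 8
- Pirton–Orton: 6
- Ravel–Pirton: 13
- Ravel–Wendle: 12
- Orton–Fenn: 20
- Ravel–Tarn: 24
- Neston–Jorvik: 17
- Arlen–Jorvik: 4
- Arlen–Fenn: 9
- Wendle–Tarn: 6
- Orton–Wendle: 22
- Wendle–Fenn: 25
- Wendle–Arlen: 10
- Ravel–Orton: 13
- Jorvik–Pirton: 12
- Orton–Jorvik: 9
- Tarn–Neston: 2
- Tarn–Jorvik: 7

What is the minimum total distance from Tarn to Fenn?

Candidate routes:
Tarn → Arlen → Jorvik → Fenn: 8+4+10 = 22
Tarn → Jorvik → Fenn: 7+10 = 17
Tarn → Jorvik → Arlen → Fenn: 7+4+9 = 20
Cheapest is Tarn → Jorvik → Fenn at 17 km.

17 km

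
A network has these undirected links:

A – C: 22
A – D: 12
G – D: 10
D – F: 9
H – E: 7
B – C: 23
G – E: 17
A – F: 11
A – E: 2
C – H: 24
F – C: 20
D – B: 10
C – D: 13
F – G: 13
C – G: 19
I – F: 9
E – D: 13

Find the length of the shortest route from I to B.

28

Compare a few routes:
I → F → A → D → B: 9+11+12+10 = 42
I → F → D → B: 9+9+10 = 28
I → F → G → D → B: 9+13+10+10 = 42
The minimum is 28 via I → F → D → B.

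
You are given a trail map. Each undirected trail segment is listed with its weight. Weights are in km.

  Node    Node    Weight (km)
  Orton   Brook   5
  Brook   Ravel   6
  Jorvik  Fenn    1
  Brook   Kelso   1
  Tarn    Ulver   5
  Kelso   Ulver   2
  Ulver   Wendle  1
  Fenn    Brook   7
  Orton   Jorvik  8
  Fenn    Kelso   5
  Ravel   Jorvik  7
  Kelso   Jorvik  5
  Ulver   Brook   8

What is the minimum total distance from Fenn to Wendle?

Compare a few routes:
Fenn - Kelso - Ulver - Wendle: 5+2+1 = 8
Fenn - Jorvik - Kelso - Ulver - Wendle: 1+5+2+1 = 9
Cheapest is Fenn - Kelso - Ulver - Wendle at 8 km.

8 km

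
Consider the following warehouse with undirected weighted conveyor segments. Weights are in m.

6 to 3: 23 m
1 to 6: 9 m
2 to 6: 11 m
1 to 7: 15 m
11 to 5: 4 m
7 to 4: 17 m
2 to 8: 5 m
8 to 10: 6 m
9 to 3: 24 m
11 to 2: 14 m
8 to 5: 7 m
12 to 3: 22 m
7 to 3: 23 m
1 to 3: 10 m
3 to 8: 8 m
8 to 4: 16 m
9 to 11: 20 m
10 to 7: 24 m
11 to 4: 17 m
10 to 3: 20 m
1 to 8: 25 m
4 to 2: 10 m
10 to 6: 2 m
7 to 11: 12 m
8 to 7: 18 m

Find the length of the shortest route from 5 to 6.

15 m

Shortest distances from 5:
5: 0
11: 4  (via 5)
8: 7  (via 5)
2: 12  (via 8)
10: 13  (via 8)
3: 15  (via 8)
6: 15  (via 10)
Shortest route: 5–8–10–6 = 15 m.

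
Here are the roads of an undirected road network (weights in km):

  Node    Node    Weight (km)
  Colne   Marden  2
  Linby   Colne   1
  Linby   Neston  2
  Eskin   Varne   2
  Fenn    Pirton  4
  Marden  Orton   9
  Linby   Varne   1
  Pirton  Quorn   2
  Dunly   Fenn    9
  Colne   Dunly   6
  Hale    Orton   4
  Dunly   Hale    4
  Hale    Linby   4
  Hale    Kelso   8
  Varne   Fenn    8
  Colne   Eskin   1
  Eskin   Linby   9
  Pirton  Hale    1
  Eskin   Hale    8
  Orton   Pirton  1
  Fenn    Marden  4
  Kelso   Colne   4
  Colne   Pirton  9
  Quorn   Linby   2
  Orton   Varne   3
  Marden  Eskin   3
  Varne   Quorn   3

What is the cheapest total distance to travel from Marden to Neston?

Compare a few routes:
Marden → Colne → Linby → Neston: 2+1+2 = 5
Marden → Eskin → Varne → Linby → Neston: 3+2+1+2 = 8
Marden → Eskin → Colne → Linby → Neston: 3+1+1+2 = 7
The minimum is 5 km via Marden → Colne → Linby → Neston.

5 km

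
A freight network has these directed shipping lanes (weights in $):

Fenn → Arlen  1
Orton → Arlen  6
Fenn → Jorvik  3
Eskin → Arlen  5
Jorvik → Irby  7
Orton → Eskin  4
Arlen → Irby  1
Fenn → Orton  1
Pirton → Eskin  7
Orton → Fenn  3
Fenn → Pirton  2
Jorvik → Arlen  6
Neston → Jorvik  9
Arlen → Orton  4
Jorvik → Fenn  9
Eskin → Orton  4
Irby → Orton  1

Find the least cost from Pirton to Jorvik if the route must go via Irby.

$20

Shortest Pirton→Irby: Pirton → Eskin → Arlen → Irby = 13
Shortest Irby→Jorvik: Irby → Orton → Fenn → Jorvik = 7
Total via Irby: 13 + 7 = $20.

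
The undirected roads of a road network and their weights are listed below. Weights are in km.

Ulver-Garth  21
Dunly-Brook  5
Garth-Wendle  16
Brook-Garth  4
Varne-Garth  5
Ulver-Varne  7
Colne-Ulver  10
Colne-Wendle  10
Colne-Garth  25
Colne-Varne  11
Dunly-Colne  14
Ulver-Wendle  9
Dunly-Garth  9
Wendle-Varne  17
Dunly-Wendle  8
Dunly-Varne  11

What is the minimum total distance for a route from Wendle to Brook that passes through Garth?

20 km

Shortest Wendle→Garth: Wendle–Garth = 16
Best Garth to Brook: Garth–Brook costing 4
Total via Garth: 16 + 4 = 20 km.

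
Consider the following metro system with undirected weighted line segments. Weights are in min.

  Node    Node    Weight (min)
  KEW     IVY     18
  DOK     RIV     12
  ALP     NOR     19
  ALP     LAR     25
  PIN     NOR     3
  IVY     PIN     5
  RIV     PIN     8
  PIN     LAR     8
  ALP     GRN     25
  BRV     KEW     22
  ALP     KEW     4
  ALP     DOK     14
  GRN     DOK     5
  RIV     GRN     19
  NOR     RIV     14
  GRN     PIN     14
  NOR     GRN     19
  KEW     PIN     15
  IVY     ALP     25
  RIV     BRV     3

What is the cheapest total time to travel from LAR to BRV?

19 min

Compare a few routes:
LAR–PIN–NOR–RIV–BRV: 8+3+14+3 = 28
LAR–PIN–RIV–BRV: 8+8+3 = 19
LAR–PIN–GRN–DOK–RIV–BRV: 8+14+5+12+3 = 42
Cheapest is LAR–PIN–RIV–BRV at 19 min.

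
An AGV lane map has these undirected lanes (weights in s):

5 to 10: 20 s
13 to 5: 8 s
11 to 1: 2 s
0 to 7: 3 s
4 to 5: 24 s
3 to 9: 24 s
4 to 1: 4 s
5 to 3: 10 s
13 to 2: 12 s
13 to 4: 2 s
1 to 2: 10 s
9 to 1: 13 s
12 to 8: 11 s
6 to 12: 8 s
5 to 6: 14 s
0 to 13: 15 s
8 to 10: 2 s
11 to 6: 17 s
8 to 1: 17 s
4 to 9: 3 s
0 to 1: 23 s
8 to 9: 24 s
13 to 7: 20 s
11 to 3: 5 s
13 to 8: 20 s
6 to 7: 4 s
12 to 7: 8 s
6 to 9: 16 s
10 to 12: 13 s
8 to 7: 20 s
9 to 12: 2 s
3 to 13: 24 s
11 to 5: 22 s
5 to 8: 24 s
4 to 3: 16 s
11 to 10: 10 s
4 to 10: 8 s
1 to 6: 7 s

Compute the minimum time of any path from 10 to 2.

22 s

Compare a few routes:
10 → 8 → 1 → 2: 2+17+10 = 29
10 → 4 → 13 → 2: 8+2+12 = 22
10 → 11 → 1 → 4 → 13 → 2: 10+2+4+2+12 = 30
The minimum is 22 s via 10 → 4 → 13 → 2.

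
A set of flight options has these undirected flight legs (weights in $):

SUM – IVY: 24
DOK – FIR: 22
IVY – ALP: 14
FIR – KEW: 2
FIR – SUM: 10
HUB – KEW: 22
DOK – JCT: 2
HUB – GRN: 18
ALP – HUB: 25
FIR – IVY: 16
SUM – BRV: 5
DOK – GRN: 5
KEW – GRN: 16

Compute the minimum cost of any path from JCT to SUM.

Compare a few routes:
JCT → DOK → FIR → SUM: 2+22+10 = 34
JCT → DOK → GRN → KEW → FIR → SUM: 2+5+16+2+10 = 35
The minimum is $34 via JCT → DOK → FIR → SUM.

$34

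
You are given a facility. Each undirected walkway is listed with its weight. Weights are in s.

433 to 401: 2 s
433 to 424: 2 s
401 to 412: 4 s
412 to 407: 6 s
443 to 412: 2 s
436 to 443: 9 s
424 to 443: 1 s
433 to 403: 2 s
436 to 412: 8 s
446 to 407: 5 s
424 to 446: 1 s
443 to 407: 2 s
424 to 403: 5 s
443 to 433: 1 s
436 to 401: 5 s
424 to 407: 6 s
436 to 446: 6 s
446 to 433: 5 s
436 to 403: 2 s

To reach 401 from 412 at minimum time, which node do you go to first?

401

Candidate routes:
412–443–433–401: 2+1+2 = 5
412–401: 4 = 4
The minimum is 4 s via 412–401.
So from 412 the first move is to 401.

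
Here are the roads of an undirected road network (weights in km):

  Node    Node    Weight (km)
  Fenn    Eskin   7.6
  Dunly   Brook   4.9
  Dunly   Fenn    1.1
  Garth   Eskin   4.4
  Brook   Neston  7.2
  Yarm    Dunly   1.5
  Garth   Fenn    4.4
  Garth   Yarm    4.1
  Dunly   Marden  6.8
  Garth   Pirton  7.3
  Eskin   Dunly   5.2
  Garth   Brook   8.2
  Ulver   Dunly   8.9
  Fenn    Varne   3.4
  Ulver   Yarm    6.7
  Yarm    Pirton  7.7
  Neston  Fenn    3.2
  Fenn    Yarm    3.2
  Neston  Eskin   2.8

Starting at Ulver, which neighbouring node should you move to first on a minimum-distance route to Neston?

Compare a few routes:
Ulver → Yarm → Dunly → Eskin → Neston: 6.7+1.5+5.2+2.8 = 16.2
Ulver → Yarm → Dunly → Fenn → Neston: 6.7+1.5+1.1+3.2 = 12.5
Ulver → Dunly → Fenn → Neston: 8.9+1.1+3.2 = 13.2
Ulver → Yarm → Fenn → Neston: 6.7+3.2+3.2 = 13.1
Cheapest is Ulver → Yarm → Dunly → Fenn → Neston at 12.5 km.
So from Ulver the first move is to Yarm.

Yarm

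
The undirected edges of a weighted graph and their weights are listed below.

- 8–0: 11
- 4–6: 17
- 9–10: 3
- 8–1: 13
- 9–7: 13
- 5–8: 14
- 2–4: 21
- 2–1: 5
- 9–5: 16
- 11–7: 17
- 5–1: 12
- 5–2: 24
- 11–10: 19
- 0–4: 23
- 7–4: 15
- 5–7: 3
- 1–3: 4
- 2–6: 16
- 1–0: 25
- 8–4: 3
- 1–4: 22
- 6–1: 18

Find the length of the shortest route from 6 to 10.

48

Enumerating some paths:
6 → 2 → 1 → 5 → 7 → 9 → 10: 16+5+12+3+13+3 = 52
6 → 4 → 7 → 9 → 10: 17+15+13+3 = 48
6 → 1 → 5 → 7 → 9 → 10: 18+12+3+13+3 = 49
6 → 1 → 5 → 9 → 10: 18+12+16+3 = 49
The minimum is 48 via 6 → 4 → 7 → 9 → 10.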